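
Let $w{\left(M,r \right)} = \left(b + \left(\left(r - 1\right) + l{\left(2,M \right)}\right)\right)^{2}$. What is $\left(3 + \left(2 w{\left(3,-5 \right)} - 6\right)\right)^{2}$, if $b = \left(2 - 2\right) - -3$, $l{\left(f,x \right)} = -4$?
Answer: $9025$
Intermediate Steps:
$b = 3$ ($b = \left(2 - 2\right) + 3 = 0 + 3 = 3$)
$w{\left(M,r \right)} = \left(-2 + r\right)^{2}$ ($w{\left(M,r \right)} = \left(3 + \left(\left(r - 1\right) - 4\right)\right)^{2} = \left(3 + \left(\left(-1 + r\right) - 4\right)\right)^{2} = \left(3 + \left(-5 + r\right)\right)^{2} = \left(-2 + r\right)^{2}$)
$\left(3 + \left(2 w{\left(3,-5 \right)} - 6\right)\right)^{2} = \left(3 - \left(6 - 2 \left(-2 - 5\right)^{2}\right)\right)^{2} = \left(3 - \left(6 - 2 \left(-7\right)^{2}\right)\right)^{2} = \left(3 + \left(2 \cdot 49 - 6\right)\right)^{2} = \left(3 + \left(98 - 6\right)\right)^{2} = \left(3 + 92\right)^{2} = 95^{2} = 9025$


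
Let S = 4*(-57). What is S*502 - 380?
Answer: -114836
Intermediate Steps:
S = -228
S*502 - 380 = -228*502 - 380 = -114456 - 380 = -114836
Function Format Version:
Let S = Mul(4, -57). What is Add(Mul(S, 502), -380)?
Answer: -114836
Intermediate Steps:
S = -228
Add(Mul(S, 502), -380) = Add(Mul(-228, 502), -380) = Add(-114456, -380) = -114836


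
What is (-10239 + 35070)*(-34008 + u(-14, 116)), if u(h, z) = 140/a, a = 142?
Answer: -59954399838/71 ≈ -8.4443e+8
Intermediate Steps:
u(h, z) = 70/71 (u(h, z) = 140/142 = 140*(1/142) = 70/71)
(-10239 + 35070)*(-34008 + u(-14, 116)) = (-10239 + 35070)*(-34008 + 70/71) = 24831*(-2414498/71) = -59954399838/71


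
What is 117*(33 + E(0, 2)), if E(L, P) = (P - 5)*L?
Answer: 3861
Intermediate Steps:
E(L, P) = L*(-5 + P) (E(L, P) = (-5 + P)*L = L*(-5 + P))
117*(33 + E(0, 2)) = 117*(33 + 0*(-5 + 2)) = 117*(33 + 0*(-3)) = 117*(33 + 0) = 117*33 = 3861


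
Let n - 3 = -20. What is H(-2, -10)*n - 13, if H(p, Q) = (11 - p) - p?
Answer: -268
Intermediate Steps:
n = -17 (n = 3 - 20 = -17)
H(p, Q) = 11 - 2*p
H(-2, -10)*n - 13 = (11 - 2*(-2))*(-17) - 13 = (11 + 4)*(-17) - 13 = 15*(-17) - 13 = -255 - 13 = -268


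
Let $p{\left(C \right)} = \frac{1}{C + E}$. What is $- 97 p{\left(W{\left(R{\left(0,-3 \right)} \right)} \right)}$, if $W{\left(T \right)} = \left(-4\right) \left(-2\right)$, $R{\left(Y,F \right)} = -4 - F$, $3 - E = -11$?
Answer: $- \frac{97}{22} \approx -4.4091$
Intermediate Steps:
$E = 14$ ($E = 3 - -11 = 3 + 11 = 14$)
$W{\left(T \right)} = 8$
$p{\left(C \right)} = \frac{1}{14 + C}$ ($p{\left(C \right)} = \frac{1}{C + 14} = \frac{1}{14 + C}$)
$- 97 p{\left(W{\left(R{\left(0,-3 \right)} \right)} \right)} = - \frac{97}{14 + 8} = - \frac{97}{22}$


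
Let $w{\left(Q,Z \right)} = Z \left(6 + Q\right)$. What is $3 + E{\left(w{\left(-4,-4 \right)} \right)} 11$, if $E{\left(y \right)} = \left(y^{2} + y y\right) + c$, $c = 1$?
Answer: $1422$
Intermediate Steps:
$E{\left(y \right)} = 1 + 2 y^{2}$ ($E{\left(y \right)} = \left(y^{2} + y y\right) + 1 = \left(y^{2} + y^{2}\right) + 1 = 2 y^{2} + 1 = 1 + 2 y^{2}$)
$3 + E{\left(w{\left(-4,-4 \right)} \right)} 11 = 3 + \left(1 + 2 \left(- 4 \left(6 - 4\right)\right)^{2}\right) 11 = 3 + \left(1 + 2 \left(\left(-4\right) 2\right)^{2}\right) 11 = 3 + \left(1 + 2 \left(-8\right)^{2}\right) 11 = 3 + \left(1 + 2 \cdot 64\right) 11 = 3 + \left(1 + 128\right) 11 = 3 + 129 \cdot 11 = 3 + 1419 = 1422$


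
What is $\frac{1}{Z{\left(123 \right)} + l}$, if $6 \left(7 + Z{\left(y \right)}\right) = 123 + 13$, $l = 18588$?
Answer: $\frac{3}{55811} \approx 5.3753 \cdot 10^{-5}$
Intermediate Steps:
$Z{\left(y \right)} = \frac{47}{3}$ ($Z{\left(y \right)} = -7 + \frac{123 + 13}{6} = -7 + \frac{1}{6} \cdot 136 = -7 + \frac{68}{3} = \frac{47}{3}$)
$\frac{1}{Z{\left(123 \right)} + l} = \frac{1}{\frac{47}{3} + 18588} = \frac{1}{\frac{55811}{3}} = \frac{3}{55811}$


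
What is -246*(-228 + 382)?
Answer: -37884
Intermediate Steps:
-246*(-228 + 382) = -246*154 = -37884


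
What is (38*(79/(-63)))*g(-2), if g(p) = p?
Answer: 6004/63 ≈ 95.302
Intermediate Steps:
(38*(79/(-63)))*g(-2) = (38*(79/(-63)))*(-2) = (38*(79*(-1/63)))*(-2) = (38*(-79/63))*(-2) = -3002/63*(-2) = 6004/63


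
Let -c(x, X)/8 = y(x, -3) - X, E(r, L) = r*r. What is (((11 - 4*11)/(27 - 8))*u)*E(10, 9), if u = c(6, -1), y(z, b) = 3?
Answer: 105600/19 ≈ 5557.9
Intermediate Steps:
E(r, L) = r**2
c(x, X) = -24 + 8*X (c(x, X) = -8*(3 - X) = -24 + 8*X)
u = -32 (u = -24 + 8*(-1) = -24 - 8 = -32)
(((11 - 4*11)/(27 - 8))*u)*E(10, 9) = (((11 - 4*11)/(27 - 8))*(-32))*10**2 = (((11 - 44)/19)*(-32))*100 = (-33*1/19*(-32))*100 = -33/19*(-32)*100 = (1056/19)*100 = 105600/19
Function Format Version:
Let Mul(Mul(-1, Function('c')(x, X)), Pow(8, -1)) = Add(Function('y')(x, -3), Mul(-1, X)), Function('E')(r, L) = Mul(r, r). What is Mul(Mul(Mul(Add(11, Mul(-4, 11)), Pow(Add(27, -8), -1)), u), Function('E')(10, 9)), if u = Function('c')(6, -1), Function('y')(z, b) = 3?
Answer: Rational(105600, 19) ≈ 5557.9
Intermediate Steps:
Function('E')(r, L) = Pow(r, 2)
Function('c')(x, X) = Add(-24, Mul(8, X)) (Function('c')(x, X) = Mul(-8, Add(3, Mul(-1, X))) = Add(-24, Mul(8, X)))
u = -32 (u = Add(-24, Mul(8, -1)) = Add(-24, -8) = -32)
Mul(Mul(Mul(Add(11, Mul(-4, 11)), Pow(Add(27, -8), -1)), u), Function('E')(10, 9)) = Mul(Mul(Mul(Add(11, Mul(-4, 11)), Pow(Add(27, -8), -1)), -32), Pow(10, 2)) = Mul(Mul(Mul(Add(11, -44), Pow(19, -1)), -32), 100) = Mul(Mul(Mul(-33, Rational(1, 19)), -32), 100) = Mul(Mul(Rational(-33, 19), -32), 100) = Mul(Rational(1056, 19), 100) = Rational(105600, 19)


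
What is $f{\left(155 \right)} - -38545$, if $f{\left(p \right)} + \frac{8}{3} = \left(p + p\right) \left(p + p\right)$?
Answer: $\frac{403927}{3} \approx 1.3464 \cdot 10^{5}$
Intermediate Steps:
$f{\left(p \right)} = - \frac{8}{3} + 4 p^{2}$ ($f{\left(p \right)} = - \frac{8}{3} + \left(p + p\right) \left(p + p\right) = - \frac{8}{3} + 2 p 2 p = - \frac{8}{3} + 4 p^{2}$)
$f{\left(155 \right)} - -38545 = \left(- \frac{8}{3} + 4 \cdot 155^{2}\right) - -38545 = \left(- \frac{8}{3} + 4 \cdot 24025\right) + 38545 = \left(- \frac{8}{3} + 96100\right) + 38545 = \frac{288292}{3} + 38545 = \frac{403927}{3}$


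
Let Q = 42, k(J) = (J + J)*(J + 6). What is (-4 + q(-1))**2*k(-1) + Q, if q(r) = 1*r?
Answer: -208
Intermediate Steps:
q(r) = r
k(J) = 2*J*(6 + J) (k(J) = (2*J)*(6 + J) = 2*J*(6 + J))
(-4 + q(-1))**2*k(-1) + Q = (-4 - 1)**2*(2*(-1)*(6 - 1)) + 42 = (-5)**2*(2*(-1)*5) + 42 = 25*(-10) + 42 = -250 + 42 = -208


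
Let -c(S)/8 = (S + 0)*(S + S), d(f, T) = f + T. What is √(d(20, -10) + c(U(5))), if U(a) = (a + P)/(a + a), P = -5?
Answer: √10 ≈ 3.1623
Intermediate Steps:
d(f, T) = T + f
U(a) = (-5 + a)/(2*a) (U(a) = (a - 5)/(a + a) = (-5 + a)/((2*a)) = (-5 + a)*(1/(2*a)) = (-5 + a)/(2*a))
c(S) = -16*S² (c(S) = -8*(S + 0)*(S + S) = -8*S*2*S = -16*S²)
√(d(20, -10) + c(U(5))) = √((-10 + 20) - 16*(-5 + 5)²/100) = √(10 - 16*((½)*(⅕)*0)²) = √(10 - 16*0²) = √(10 - 16*0) = √(10 + 0) = √10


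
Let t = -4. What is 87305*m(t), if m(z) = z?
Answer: -349220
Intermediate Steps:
87305*m(t) = 87305*(-4) = -349220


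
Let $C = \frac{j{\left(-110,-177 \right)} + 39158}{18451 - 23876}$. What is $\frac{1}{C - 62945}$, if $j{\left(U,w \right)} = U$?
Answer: $- \frac{5425}{341515673} \approx -1.5885 \cdot 10^{-5}$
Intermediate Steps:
$C = - \frac{39048}{5425}$ ($C = \frac{-110 + 39158}{18451 - 23876} = \frac{39048}{-5425} = 39048 \left(- \frac{1}{5425}\right) = - \frac{39048}{5425} \approx -7.1978$)
$\frac{1}{C - 62945} = \frac{1}{- \frac{39048}{5425} - 62945} = \frac{1}{- \frac{341515673}{5425}} = - \frac{5425}{341515673}$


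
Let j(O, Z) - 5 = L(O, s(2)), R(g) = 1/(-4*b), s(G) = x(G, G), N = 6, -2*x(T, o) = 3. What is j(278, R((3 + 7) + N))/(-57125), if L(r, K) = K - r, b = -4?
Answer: 549/114250 ≈ 0.0048053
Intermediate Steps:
x(T, o) = -3/2 (x(T, o) = -½*3 = -3/2)
s(G) = -3/2
R(g) = 1/16 (R(g) = 1/(-4*(-4)) = 1/16)
j(O, Z) = 7/2 - O (j(O, Z) = 5 + (-3/2 - O) = 7/2 - O)
j(278, R((3 + 7) + N))/(-57125) = (7/2 - 1*278)/(-57125) = (7/2 - 278)*(-1/57125) = -549/2*(-1/57125) = 549/114250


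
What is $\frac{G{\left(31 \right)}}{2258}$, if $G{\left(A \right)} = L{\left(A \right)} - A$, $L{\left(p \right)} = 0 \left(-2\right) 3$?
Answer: $- \frac{31}{2258} \approx -0.013729$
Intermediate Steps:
$L{\left(p \right)} = 0$ ($L{\left(p \right)} = 0 \cdot 3 = 0$)
$G{\left(A \right)} = - A$ ($G{\left(A \right)} = 0 - A = - A$)
$\frac{G{\left(31 \right)}}{2258} = \frac{\left(-1\right) 31}{2258} = \left(-31\right) \frac{1}{2258} = - \frac{31}{2258}$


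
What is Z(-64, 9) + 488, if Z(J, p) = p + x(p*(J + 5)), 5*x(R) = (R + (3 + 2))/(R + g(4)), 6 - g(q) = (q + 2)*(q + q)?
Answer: 1424431/2865 ≈ 497.18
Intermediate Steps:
g(q) = 6 - 2*q*(2 + q) (g(q) = 6 - (q + 2)*(q + q) = 6 - (2 + q)*2*q = 6 - 2*q*(2 + q))
x(R) = (5 + R)/(5*(-42 + R)) (x(R) = ((R + (3 + 2))/(R + (6 - 4*4 - 2*4²)))/5 = ((R + 5)/(R + (6 - 16 - 2*16)))/5 = ((5 + R)/(R + (6 - 16 - 32)))/5 = ((5 + R)/(R - 42))/5 = ((5 + R)/(-42 + R))/5 = (5 + R)/(5*(-42 + R)))
Z(J, p) = p + (5 + p*(5 + J))/(5*(-42 + p*(5 + J))) (Z(J, p) = p + (5 + p*(J + 5))/(5*(-42 + p*(J + 5))) = p + (5 + p*(5 + J))/(5*(-42 + p*(5 + J))))
Z(-64, 9) + 488 = (1 + 9*(-42 + 9*(5 - 64)) + (⅕)*9*(5 - 64))/(-42 + 9*(5 - 64)) + 488 = (1 + 9*(-42 + 9*(-59)) + (⅕)*9*(-59))/(-42 + 9*(-59)) + 488 = (1 + 9*(-42 - 531) - 531/5)/(-42 - 531) + 488 = (1 + 9*(-573) - 531/5)/(-573) + 488 = -(1 - 5157 - 531/5)/573 + 488 = -1/573*(-26311/5) + 488 = 26311/2865 + 488 = 1424431/2865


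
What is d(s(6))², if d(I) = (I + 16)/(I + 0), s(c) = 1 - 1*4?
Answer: 169/9 ≈ 18.778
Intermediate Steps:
s(c) = -3 (s(c) = 1 - 4 = -3)
d(I) = (16 + I)/I
d(s(6))² = ((16 - 3)/(-3))² = (-⅓*13)² = (-13/3)² = 169/9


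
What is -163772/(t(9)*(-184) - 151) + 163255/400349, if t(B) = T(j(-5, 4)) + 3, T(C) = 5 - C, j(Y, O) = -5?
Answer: 65981113893/1018087507 ≈ 64.809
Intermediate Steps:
t(B) = 13 (t(B) = (5 - 1*(-5)) + 3 = (5 + 5) + 3 = 10 + 3 = 13)
-163772/(t(9)*(-184) - 151) + 163255/400349 = -163772/(13*(-184) - 151) + 163255/400349 = -163772/(-2392 - 151) + 163255*(1/400349) = -163772/(-2543) + 163255/400349 = -163772*(-1/2543) + 163255/400349 = 163772/2543 + 163255/400349 = 65981113893/1018087507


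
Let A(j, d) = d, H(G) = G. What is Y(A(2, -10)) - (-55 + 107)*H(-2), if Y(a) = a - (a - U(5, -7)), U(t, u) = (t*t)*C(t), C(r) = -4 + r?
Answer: 129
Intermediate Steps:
U(t, u) = t²*(-4 + t) (U(t, u) = (t*t)*(-4 + t) = t²*(-4 + t))
Y(a) = 25 (Y(a) = a - (a - 5²*(-4 + 5)) = a - (a - 25) = a - (-25 + a) = a + (25 - a) = 25)
Y(A(2, -10)) - (-55 + 107)*H(-2) = 25 - (-55 + 107)*(-2) = 25 - 52*(-2) = 25 - 1*(-104) = 25 + 104 = 129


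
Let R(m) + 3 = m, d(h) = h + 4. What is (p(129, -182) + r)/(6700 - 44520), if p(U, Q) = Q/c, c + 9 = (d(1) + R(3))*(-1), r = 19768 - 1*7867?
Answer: -5957/18910 ≈ -0.31502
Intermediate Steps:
r = 11901 (r = 19768 - 7867 = 11901)
d(h) = 4 + h
R(m) = -3 + m
c = -14 (c = -9 + ((4 + 1) + (-3 + 3))*(-1) = -9 + (5 + 0)*(-1) = -9 + 5*(-1) = -9 - 5 = -14)
p(U, Q) = -Q/14 (p(U, Q) = Q/(-14) = Q*(-1/14) = -Q/14)
(p(129, -182) + r)/(6700 - 44520) = (-1/14*(-182) + 11901)/(6700 - 44520) = (13 + 11901)/(-37820) = 11914*(-1/37820) = -5957/18910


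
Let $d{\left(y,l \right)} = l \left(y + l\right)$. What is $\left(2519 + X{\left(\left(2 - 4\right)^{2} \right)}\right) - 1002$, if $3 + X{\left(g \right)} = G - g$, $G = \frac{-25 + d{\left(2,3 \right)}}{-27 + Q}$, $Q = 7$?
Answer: $\frac{3021}{2} \approx 1510.5$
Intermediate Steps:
$d{\left(y,l \right)} = l \left(l + y\right)$
$G = \frac{1}{2}$ ($G = \frac{-25 + 3 \left(3 + 2\right)}{-27 + 7} = \frac{-25 + 3 \cdot 5}{-20} = \left(-25 + 15\right) \left(- \frac{1}{20}\right) = \left(-10\right) \left(- \frac{1}{20}\right) = \frac{1}{2} \approx 0.5$)
$X{\left(g \right)} = - \frac{5}{2} - g$ ($X{\left(g \right)} = -3 - \left(- \frac{1}{2} + g\right) = - \frac{5}{2} - g$)
$\left(2519 + X{\left(\left(2 - 4\right)^{2} \right)}\right) - 1002 = \left(2519 - \left(\frac{5}{2} + \left(2 - 4\right)^{2}\right)\right) - 1002 = \left(2519 - \frac{13}{2}\right) - 1002 = \frac{5025}{2} - 1002 = \frac{3021}{2}$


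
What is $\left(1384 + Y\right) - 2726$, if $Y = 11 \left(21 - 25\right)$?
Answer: $-1386$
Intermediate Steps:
$Y = -44$ ($Y = 11 \left(-4\right) = -44$)
$\left(1384 + Y\right) - 2726 = \left(1384 - 44\right) - 2726 = 1340 - 2726 = -1386$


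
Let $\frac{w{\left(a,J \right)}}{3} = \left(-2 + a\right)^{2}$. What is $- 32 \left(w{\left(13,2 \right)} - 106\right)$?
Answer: $-8224$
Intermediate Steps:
$w{\left(a,J \right)} = 3 \left(-2 + a\right)^{2}$
$- 32 \left(w{\left(13,2 \right)} - 106\right) = - 32 \left(3 \left(-2 + 13\right)^{2} - 106\right) = - 32 \left(3 \cdot 11^{2} - 106\right) = - 32 \left(3 \cdot 121 - 106\right) = - 32 \left(363 - 106\right) = \left(-32\right) 257 = -8224$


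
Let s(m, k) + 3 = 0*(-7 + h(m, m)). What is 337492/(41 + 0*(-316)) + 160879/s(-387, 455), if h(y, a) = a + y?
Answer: -5583563/123 ≈ -45395.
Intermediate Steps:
s(m, k) = -3 (s(m, k) = -3 + 0*(-7 + (m + m)) = -3 + 0*(-7 + 2*m) = -3 + 0 = -3)
337492/(41 + 0*(-316)) + 160879/s(-387, 455) = 337492/(41 + 0*(-316)) + 160879/(-3) = 337492/(41 + 0) + 160879*(-1/3) = 337492/41 - 160879/3 = -5583563/123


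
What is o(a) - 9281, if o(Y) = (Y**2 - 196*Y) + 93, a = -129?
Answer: 32737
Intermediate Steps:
o(Y) = 93 + Y**2 - 196*Y
o(a) - 9281 = (93 + (-129)**2 - 196*(-129)) - 9281 = (93 + 16641 + 25284) - 9281 = 42018 - 9281 = 32737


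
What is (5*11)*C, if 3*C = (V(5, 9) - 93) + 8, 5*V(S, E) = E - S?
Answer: -4631/3 ≈ -1543.7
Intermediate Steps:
V(S, E) = -S/5 + E/5 (V(S, E) = (E - S)/5 = -S/5 + E/5)
C = -421/15 (C = (((-⅕*5 + (⅕)*9) - 93) + 8)/3 = (((-1 + 9/5) - 93) + 8)/3 = ((⅘ - 93) + 8)/3 = (-461/5 + 8)/3 = (⅓)*(-421/5) = -421/15 ≈ -28.067)
(5*11)*C = (5*11)*(-421/15) = 55*(-421/15) = -4631/3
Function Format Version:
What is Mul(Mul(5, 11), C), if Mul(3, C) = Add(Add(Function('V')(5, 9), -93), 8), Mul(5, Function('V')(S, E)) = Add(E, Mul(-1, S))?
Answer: Rational(-4631, 3) ≈ -1543.7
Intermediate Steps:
Function('V')(S, E) = Add(Mul(Rational(-1, 5), S), Mul(Rational(1, 5), E)) (Function('V')(S, E) = Mul(Rational(1, 5), Add(E, Mul(-1, S))) = Add(Mul(Rational(-1, 5), S), Mul(Rational(1, 5), E)))
C = Rational(-421, 15) (C = Mul(Rational(1, 3), Add(Add(Add(Mul(Rational(-1, 5), 5), Mul(Rational(1, 5), 9)), -93), 8)) = Mul(Rational(1, 3), Add(Add(Add(-1, Rational(9, 5)), -93), 8)) = Mul(Rational(1, 3), Add(Add(Rational(4, 5), -93), 8)) = Mul(Rational(1, 3), Add(Rational(-461, 5), 8)) = Mul(Rational(1, 3), Rational(-421, 5)) = Rational(-421, 15) ≈ -28.067)
Mul(Mul(5, 11), C) = Mul(Mul(5, 11), Rational(-421, 15)) = Mul(55, Rational(-421, 15)) = Rational(-4631, 3)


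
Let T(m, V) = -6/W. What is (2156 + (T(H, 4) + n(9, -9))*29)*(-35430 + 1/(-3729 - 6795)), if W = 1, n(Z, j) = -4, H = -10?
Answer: -115961114831/1754 ≈ -6.6112e+7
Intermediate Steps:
T(m, V) = -6 (T(m, V) = -6/1 = -6*1 = -6)
(2156 + (T(H, 4) + n(9, -9))*29)*(-35430 + 1/(-3729 - 6795)) = (2156 + (-6 - 4)*29)*(-35430 + 1/(-3729 - 6795)) = (2156 - 10*29)*(-35430 + 1/(-10524)) = (2156 - 290)*(-35430 - 1/10524) = 1866*(-372865321/10524) = -115961114831/1754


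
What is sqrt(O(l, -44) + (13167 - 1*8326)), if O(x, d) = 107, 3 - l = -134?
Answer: 2*sqrt(1237) ≈ 70.342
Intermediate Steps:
l = 137 (l = 3 - 1*(-134) = 3 + 134 = 137)
sqrt(O(l, -44) + (13167 - 1*8326)) = sqrt(107 + (13167 - 1*8326)) = sqrt(107 + (13167 - 8326)) = sqrt(107 + 4841) = sqrt(4948) = 2*sqrt(1237)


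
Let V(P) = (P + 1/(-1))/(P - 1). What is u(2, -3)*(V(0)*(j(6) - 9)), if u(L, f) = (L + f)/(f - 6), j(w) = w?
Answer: -⅓ ≈ -0.33333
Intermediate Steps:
V(P) = 1 (V(P) = (P - 1)/(-1 + P) = (-1 + P)/(-1 + P) = 1)
u(L, f) = (L + f)/(-6 + f)
u(2, -3)*(V(0)*(j(6) - 9)) = ((2 - 3)/(-6 - 3))*(1*(6 - 9)) = (-1/(-9))*(1*(-3)) = -⅑*(-1)*(-3) = (⅑)*(-3) = -⅓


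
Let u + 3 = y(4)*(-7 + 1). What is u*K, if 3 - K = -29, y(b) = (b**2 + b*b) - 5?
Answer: -5280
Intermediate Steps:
y(b) = -5 + 2*b**2 (y(b) = (b**2 + b**2) - 5 = 2*b**2 - 5 = -5 + 2*b**2)
u = -165 (u = -3 + (-5 + 2*4**2)*(-7 + 1) = -3 + (-5 + 2*16)*(-6) = -3 + (-5 + 32)*(-6) = -3 + 27*(-6) = -3 - 162 = -165)
K = 32 (K = 3 - 1*(-29) = 3 + 29 = 32)
u*K = -165*32 = -5280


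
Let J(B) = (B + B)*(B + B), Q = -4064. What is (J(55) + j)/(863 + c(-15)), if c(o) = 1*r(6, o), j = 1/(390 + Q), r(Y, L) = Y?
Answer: 44455399/3192706 ≈ 13.924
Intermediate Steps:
j = -1/3674 (j = 1/(390 - 4064) = 1/(-3674) = -1/3674 ≈ -0.00027218)
c(o) = 6 (c(o) = 1*6 = 6)
J(B) = 4*B² (J(B) = (2*B)*(2*B) = 4*B²)
(J(55) + j)/(863 + c(-15)) = (4*55² - 1/3674)/(863 + 6) = (4*3025 - 1/3674)/869 = (12100 - 1/3674)*(1/869) = (44455399/3674)*(1/869) = 44455399/3192706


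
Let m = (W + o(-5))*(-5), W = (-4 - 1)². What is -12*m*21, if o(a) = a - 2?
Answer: 22680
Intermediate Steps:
o(a) = -2 + a
W = 25 (W = (-5)² = 25)
m = -90 (m = (25 + (-2 - 5))*(-5) = (25 - 7)*(-5) = 18*(-5) = -90)
-12*m*21 = -12*(-90)*21 = 1080*21 = 22680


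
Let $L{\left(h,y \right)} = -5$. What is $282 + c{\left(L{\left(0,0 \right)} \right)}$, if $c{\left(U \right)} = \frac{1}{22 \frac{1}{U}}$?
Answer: $\frac{6199}{22} \approx 281.77$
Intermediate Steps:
$c{\left(U \right)} = \frac{U}{22}$
$282 + c{\left(L{\left(0,0 \right)} \right)} = 282 + \frac{1}{22} \left(-5\right) = 282 - \frac{5}{22} = \frac{6199}{22}$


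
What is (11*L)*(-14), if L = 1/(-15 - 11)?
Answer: 77/13 ≈ 5.9231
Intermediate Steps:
L = -1/26 (L = 1/(-26) = -1/26 ≈ -0.038462)
(11*L)*(-14) = (11*(-1/26))*(-14) = -11/26*(-14) = 77/13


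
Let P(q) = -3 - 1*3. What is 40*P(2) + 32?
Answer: -208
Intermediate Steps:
P(q) = -6 (P(q) = -3 - 3 = -6)
40*P(2) + 32 = 40*(-6) + 32 = -240 + 32 = -208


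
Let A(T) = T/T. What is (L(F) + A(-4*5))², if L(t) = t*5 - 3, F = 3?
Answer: 169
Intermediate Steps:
A(T) = 1
L(t) = -3 + 5*t (L(t) = 5*t - 3 = -3 + 5*t)
(L(F) + A(-4*5))² = ((-3 + 5*3) + 1)² = ((-3 + 15) + 1)² = (12 + 1)² = 13² = 169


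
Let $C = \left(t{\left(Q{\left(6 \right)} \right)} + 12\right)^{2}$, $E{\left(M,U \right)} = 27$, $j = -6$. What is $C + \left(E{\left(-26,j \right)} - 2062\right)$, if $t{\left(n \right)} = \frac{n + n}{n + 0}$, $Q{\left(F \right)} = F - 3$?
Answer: $-1839$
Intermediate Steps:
$Q{\left(F \right)} = -3 + F$
$t{\left(n \right)} = 2$ ($t{\left(n \right)} = \frac{2 n}{n} = 2$)
$C = 196$ ($C = \left(2 + 12\right)^{2} = 14^{2} = 196$)
$C + \left(E{\left(-26,j \right)} - 2062\right) = 196 + \left(27 - 2062\right) = 196 - 2035 = -1839$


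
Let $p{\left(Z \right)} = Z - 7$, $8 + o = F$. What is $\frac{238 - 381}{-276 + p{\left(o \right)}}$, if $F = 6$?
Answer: $\frac{143}{285} \approx 0.50175$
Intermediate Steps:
$o = -2$ ($o = -8 + 6 = -2$)
$p{\left(Z \right)} = -7 + Z$ ($p{\left(Z \right)} = Z - 7 = -7 + Z$)
$\frac{238 - 381}{-276 + p{\left(o \right)}} = \frac{238 - 381}{-276 - 9} = - \frac{143}{-276 - 9} = - \frac{143}{-285} = \left(-143\right) \left(- \frac{1}{285}\right) = \frac{143}{285}$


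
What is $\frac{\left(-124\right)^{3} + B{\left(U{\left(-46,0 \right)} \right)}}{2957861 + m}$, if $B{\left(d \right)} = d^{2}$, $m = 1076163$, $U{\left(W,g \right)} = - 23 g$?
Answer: $- \frac{238328}{504253} \approx -0.47264$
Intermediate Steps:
$\frac{\left(-124\right)^{3} + B{\left(U{\left(-46,0 \right)} \right)}}{2957861 + m} = \frac{\left(-124\right)^{3} + \left(\left(-23\right) 0\right)^{2}}{2957861 + 1076163} = \frac{-1906624 + 0^{2}}{4034024} = \left(-1906624 + 0\right) \frac{1}{4034024} = \left(-1906624\right) \frac{1}{4034024} = - \frac{238328}{504253}$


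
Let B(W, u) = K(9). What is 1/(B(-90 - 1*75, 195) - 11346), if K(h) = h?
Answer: -1/11337 ≈ -8.8207e-5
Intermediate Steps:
B(W, u) = 9
1/(B(-90 - 1*75, 195) - 11346) = 1/(9 - 11346) = 1/(-11337) = -1/11337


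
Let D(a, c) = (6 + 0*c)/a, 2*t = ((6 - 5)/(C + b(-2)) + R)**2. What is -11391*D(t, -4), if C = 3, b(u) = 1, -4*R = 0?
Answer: -2187072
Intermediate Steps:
R = 0 (R = -1/4*0 = 0)
t = 1/32 (t = ((6 - 5)/(3 + 1) + 0)**2/2 = (1/4 + 0)**2/2 = (1/4)**2/2 = (1/2)*(1/16) = 1/32 ≈ 0.031250)
D(a, c) = 6/a (D(a, c) = (6 + 0)/a = 6/a)
-11391*D(t, -4) = -68346/1/32 = -68346*32 = -11391*192 = -2187072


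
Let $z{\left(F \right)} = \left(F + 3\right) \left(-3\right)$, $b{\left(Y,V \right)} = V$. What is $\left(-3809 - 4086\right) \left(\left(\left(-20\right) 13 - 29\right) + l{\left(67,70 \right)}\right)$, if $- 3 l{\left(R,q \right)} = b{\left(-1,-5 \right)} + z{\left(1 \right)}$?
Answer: $\frac{6710750}{3} \approx 2.2369 \cdot 10^{6}$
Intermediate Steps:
$z{\left(F \right)} = -9 - 3 F$ ($z{\left(F \right)} = \left(3 + F\right) \left(-3\right) = -9 - 3 F$)
$l{\left(R,q \right)} = \frac{17}{3}$ ($l{\left(R,q \right)} = - \frac{-5 - 12}{3} = \left(- \frac{1}{3}\right) \left(-17\right) = \frac{17}{3}$)
$\left(-3809 - 4086\right) \left(\left(\left(-20\right) 13 - 29\right) + l{\left(67,70 \right)}\right) = \left(-3809 - 4086\right) \left(\left(\left(-20\right) 13 - 29\right) + \frac{17}{3}\right) = - 7895 \left(\left(-260 - 29\right) + \frac{17}{3}\right) = - 7895 \left(-289 + \frac{17}{3}\right) = \left(-7895\right) \left(- \frac{850}{3}\right) = \frac{6710750}{3}$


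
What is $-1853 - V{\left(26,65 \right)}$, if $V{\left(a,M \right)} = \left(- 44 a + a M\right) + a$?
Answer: $-2425$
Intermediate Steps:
$V{\left(a,M \right)} = - 43 a + M a$ ($V{\left(a,M \right)} = \left(- 44 a + M a\right) + a = - 43 a + M a$)
$-1853 - V{\left(26,65 \right)} = -1853 - 26 \left(-43 + 65\right) = -1853 - 26 \cdot 22 = -1853 - 572 = -2425$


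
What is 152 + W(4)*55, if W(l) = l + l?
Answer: 592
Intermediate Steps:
W(l) = 2*l
152 + W(4)*55 = 152 + (2*4)*55 = 152 + 8*55 = 152 + 440 = 592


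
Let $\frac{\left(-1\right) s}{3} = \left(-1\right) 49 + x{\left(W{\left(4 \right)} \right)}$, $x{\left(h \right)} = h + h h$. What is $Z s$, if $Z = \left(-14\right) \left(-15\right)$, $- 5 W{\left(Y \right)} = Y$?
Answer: $\frac{154854}{5} \approx 30971.0$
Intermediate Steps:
$W{\left(Y \right)} = - \frac{Y}{5}$
$x{\left(h \right)} = h + h^{2}$
$s = \frac{3687}{25}$ ($s = - 3 \left(\left(-1\right) 49 + \left(- \frac{1}{5}\right) 4 \left(1 - \frac{4}{5}\right)\right) = - 3 \left(-49 - \frac{4 \left(1 - \frac{4}{5}\right)}{5}\right) = - 3 \left(-49 - \frac{4}{25}\right) = \left(-3\right) \left(- \frac{1229}{25}\right) = \frac{3687}{25} \approx 147.48$)
$Z = 210$
$Z s = 210 \cdot \frac{3687}{25} = \frac{154854}{5}$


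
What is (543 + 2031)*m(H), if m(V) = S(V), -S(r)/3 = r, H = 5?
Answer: -38610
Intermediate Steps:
S(r) = -3*r
m(V) = -3*V
(543 + 2031)*m(H) = (543 + 2031)*(-3*5) = 2574*(-15) = -38610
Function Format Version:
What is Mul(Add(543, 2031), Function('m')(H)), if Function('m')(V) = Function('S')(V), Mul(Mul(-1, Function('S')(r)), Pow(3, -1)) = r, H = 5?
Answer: -38610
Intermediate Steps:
Function('S')(r) = Mul(-3, r)
Function('m')(V) = Mul(-3, V)
Mul(Add(543, 2031), Function('m')(H)) = Mul(Add(543, 2031), Mul(-3, 5)) = Mul(2574, -15) = -38610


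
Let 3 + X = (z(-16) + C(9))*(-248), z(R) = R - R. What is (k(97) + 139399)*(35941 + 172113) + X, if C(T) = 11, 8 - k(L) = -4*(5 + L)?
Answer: 29089067279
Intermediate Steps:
z(R) = 0
k(L) = 28 + 4*L (k(L) = 8 - (-4)*(5 + L) = 8 - (-20 - 4*L) = 8 + (20 + 4*L) = 28 + 4*L)
X = -2731 (X = -3 + (0 + 11)*(-248) = -3 + 11*(-248) = -3 - 2728 = -2731)
(k(97) + 139399)*(35941 + 172113) + X = ((28 + 4*97) + 139399)*(35941 + 172113) - 2731 = ((28 + 388) + 139399)*208054 - 2731 = (416 + 139399)*208054 - 2731 = 139815*208054 - 2731 = 29089070010 - 2731 = 29089067279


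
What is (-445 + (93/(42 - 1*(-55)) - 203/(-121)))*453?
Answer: -2351985513/11737 ≈ -2.0039e+5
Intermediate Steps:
(-445 + (93/(42 - 1*(-55)) - 203/(-121)))*453 = (-445 + (93/(42 + 55) - 203*(-1/121)))*453 = (-445 + (93/97 + 203/121))*453 = (-445 + 30944/11737)*453 = -5192021/11737*453 = -2351985513/11737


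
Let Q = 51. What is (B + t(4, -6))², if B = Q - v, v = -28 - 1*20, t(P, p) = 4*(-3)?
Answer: 7569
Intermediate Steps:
t(P, p) = -12
v = -48 (v = -28 - 20 = -48)
B = 99 (B = 51 - 1*(-48) = 51 + 48 = 99)
(B + t(4, -6))² = (99 - 12)² = 87² = 7569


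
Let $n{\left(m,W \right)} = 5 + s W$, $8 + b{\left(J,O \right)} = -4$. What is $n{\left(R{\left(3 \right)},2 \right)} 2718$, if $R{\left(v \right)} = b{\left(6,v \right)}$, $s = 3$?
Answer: $29898$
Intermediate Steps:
$b{\left(J,O \right)} = -12$ ($b{\left(J,O \right)} = -8 - 4 = -12$)
$R{\left(v \right)} = -12$
$n{\left(m,W \right)} = 5 + 3 W$
$n{\left(R{\left(3 \right)},2 \right)} 2718 = \left(5 + 3 \cdot 2\right) 2718 = \left(5 + 6\right) 2718 = 11 \cdot 2718 = 29898$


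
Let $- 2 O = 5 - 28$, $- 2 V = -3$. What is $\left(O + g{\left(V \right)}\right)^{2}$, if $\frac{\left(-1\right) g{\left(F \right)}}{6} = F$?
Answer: $\frac{25}{4} \approx 6.25$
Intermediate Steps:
$V = \frac{3}{2}$ ($V = \left(- \frac{1}{2}\right) \left(-3\right) = \frac{3}{2} \approx 1.5$)
$g{\left(F \right)} = - 6 F$
$O = \frac{23}{2}$ ($O = - \frac{5 - 28}{2} = \left(- \frac{1}{2}\right) \left(-23\right) = \frac{23}{2} \approx 11.5$)
$\left(O + g{\left(V \right)}\right)^{2} = \left(\frac{23}{2} - 9\right)^{2} = \left(\frac{5}{2}\right)^{2} = \frac{25}{4}$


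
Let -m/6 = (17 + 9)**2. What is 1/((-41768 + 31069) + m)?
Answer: -1/14755 ≈ -6.7774e-5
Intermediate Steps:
m = -4056 (m = -6*(17 + 9)**2 = -6*26**2 = -6*676 = -4056)
1/((-41768 + 31069) + m) = 1/((-41768 + 31069) - 4056) = 1/(-10699 - 4056) = 1/(-14755) = -1/14755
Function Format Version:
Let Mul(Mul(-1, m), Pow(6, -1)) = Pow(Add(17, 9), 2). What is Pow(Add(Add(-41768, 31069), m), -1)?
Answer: Rational(-1, 14755) ≈ -6.7774e-5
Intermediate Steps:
m = -4056 (m = Mul(-6, Pow(Add(17, 9), 2)) = Mul(-6, Pow(26, 2)) = Mul(-6, 676) = -4056)
Pow(Add(Add(-41768, 31069), m), -1) = Pow(Add(Add(-41768, 31069), -4056), -1) = Pow(Add(-10699, -4056), -1) = Pow(-14755, -1) = Rational(-1, 14755)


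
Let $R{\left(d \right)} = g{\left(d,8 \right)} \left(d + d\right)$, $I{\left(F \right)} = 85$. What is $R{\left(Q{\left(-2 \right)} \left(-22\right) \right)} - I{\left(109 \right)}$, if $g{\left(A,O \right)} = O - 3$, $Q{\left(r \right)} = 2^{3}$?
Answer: $-1845$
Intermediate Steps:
$Q{\left(r \right)} = 8$
$g{\left(A,O \right)} = -3 + O$
$R{\left(d \right)} = 10 d$ ($R{\left(d \right)} = \left(-3 + 8\right) \left(d + d\right) = 5 \cdot 2 d = 10 d$)
$R{\left(Q{\left(-2 \right)} \left(-22\right) \right)} - I{\left(109 \right)} = 10 \cdot 8 \left(-22\right) - 85 = 10 \left(-176\right) - 85 = -1760 - 85 = -1845$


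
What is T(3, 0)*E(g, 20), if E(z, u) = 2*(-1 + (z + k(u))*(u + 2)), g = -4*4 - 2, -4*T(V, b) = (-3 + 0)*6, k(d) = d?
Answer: 387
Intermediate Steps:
T(V, b) = 9/2 (T(V, b) = -(-3 + 0)*6/4 = -(-3)*6/4 = -¼*(-18) = 9/2)
g = -18 (g = -16 - 2 = -18)
E(z, u) = -2 + 2*(2 + u)*(u + z) (E(z, u) = 2*(-1 + (z + u)*(u + 2)) = 2*(-1 + (u + z)*(2 + u)) = 2*(-1 + (2 + u)*(u + z)) = -2 + 2*(2 + u)*(u + z))
T(3, 0)*E(g, 20) = 9*(-2 + 2*20² + 4*20 + 4*(-18) + 2*20*(-18))/2 = 9*(-2 + 2*400 + 80 - 72 - 720)/2 = 9*(-2 + 800 + 80 - 72 - 720)/2 = (9/2)*86 = 387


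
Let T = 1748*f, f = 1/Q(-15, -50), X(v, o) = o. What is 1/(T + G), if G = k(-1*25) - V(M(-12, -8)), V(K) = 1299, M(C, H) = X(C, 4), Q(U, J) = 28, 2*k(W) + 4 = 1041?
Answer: -14/10053 ≈ -0.0013926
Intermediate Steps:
k(W) = 1037/2 (k(W) = -2 + (½)*1041 = -2 + 1041/2 = 1037/2)
M(C, H) = 4
f = 1/28 ≈ 0.035714
G = -1561/2 (G = 1037/2 - 1*1299 = 1037/2 - 1299 = -1561/2 ≈ -780.50)
T = 437/7 (T = 1748*(1/28) = 437/7 ≈ 62.429)
1/(T + G) = 1/(437/7 - 1561/2) = 1/(-10053/14) = -14/10053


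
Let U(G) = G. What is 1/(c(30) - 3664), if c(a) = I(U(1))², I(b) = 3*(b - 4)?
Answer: -1/3583 ≈ -0.00027910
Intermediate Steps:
I(b) = -12 + 3*b (I(b) = 3*(-4 + b) = -12 + 3*b)
c(a) = 81 (c(a) = (-12 + 3*1)² = (-12 + 3)² = (-9)² = 81)
1/(c(30) - 3664) = 1/(81 - 3664) = 1/(-3583) = -1/3583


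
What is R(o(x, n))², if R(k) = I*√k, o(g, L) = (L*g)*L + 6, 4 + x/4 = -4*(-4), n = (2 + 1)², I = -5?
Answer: 97350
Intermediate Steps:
n = 9 (n = 3² = 9)
x = 48 (x = -16 + 4*(-4*(-4)) = -16 + 4*16 = -16 + 64 = 48)
o(g, L) = 6 + g*L² (o(g, L) = g*L² + 6 = 6 + g*L²)
R(k) = -5*√k
R(o(x, n))² = (-5*√(6 + 48*9²))² = (-5*√(6 + 48*81))² = (-5*√(6 + 3888))² = (-5*√3894)² = 97350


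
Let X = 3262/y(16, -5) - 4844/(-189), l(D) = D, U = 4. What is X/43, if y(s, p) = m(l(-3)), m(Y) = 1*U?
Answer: 45421/2322 ≈ 19.561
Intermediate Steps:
m(Y) = 4 (m(Y) = 1*4 = 4)
y(s, p) = 4
X = 45421/54 (X = 3262/4 - 4844/(-189) = 3262*(¼) - 4844*(-1/189) = 1631/2 + 692/27 = 45421/54 ≈ 841.13)
X/43 = (45421/54)/43 = (45421/54)*(1/43) = 45421/2322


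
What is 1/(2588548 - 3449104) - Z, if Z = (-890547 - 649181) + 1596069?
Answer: -48484585597/860556 ≈ -56341.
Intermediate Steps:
Z = 56341 (Z = -1539728 + 1596069 = 56341)
1/(2588548 - 3449104) - Z = 1/(2588548 - 3449104) - 1*56341 = 1/(-860556) - 56341 = -1/860556 - 56341 = -48484585597/860556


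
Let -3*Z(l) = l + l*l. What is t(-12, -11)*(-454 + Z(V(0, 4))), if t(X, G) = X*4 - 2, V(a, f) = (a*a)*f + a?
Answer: 22700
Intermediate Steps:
V(a, f) = a + f*a² (V(a, f) = a²*f + a = f*a² + a = a + f*a²)
t(X, G) = -2 + 4*X (t(X, G) = 4*X - 2 = -2 + 4*X)
Z(l) = -l/3 - l²/3 (Z(l) = -(l + l*l)/3 = -(l + l²)/3 = -l/3 - l²/3)
t(-12, -11)*(-454 + Z(V(0, 4))) = (-2 + 4*(-12))*(-454 - 0*(1 + 0*4)*(1 + 0*(1 + 0*4))/3) = (-2 - 48)*(-454 - 0*(1 + 0)*(1 + 0*(1 + 0))/3) = -50*(-454 - 0*1*(1 + 0*1)/3) = -50*(-454 - ⅓*0*(1 + 0)) = -50*(-454 - ⅓*0*1) = -50*(-454 + 0) = -50*(-454) = 22700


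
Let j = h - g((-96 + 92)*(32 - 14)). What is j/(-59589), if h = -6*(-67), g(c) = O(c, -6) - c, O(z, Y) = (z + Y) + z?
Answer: -160/19863 ≈ -0.0080552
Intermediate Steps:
O(z, Y) = Y + 2*z (O(z, Y) = (Y + z) + z = Y + 2*z)
g(c) = -6 + c (g(c) = (-6 + 2*c) - c = -6 + c)
h = 402
j = 480 (j = 402 - (-6 + (-96 + 92)*(32 - 14)) = 402 - (-6 - 4*18) = 402 - (-6 - 72) = 402 - 1*(-78) = 402 + 78 = 480)
j/(-59589) = 480/(-59589) = 480*(-1/59589) = -160/19863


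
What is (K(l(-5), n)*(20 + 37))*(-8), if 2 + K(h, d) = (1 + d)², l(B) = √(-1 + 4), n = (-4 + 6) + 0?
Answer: -3192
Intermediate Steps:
n = 2 (n = 2 + 0 = 2)
l(B) = √3
K(h, d) = -2 + (1 + d)²
(K(l(-5), n)*(20 + 37))*(-8) = ((-2 + (1 + 2)²)*(20 + 37))*(-8) = ((-2 + 3²)*57)*(-8) = ((-2 + 9)*57)*(-8) = (7*57)*(-8) = 399*(-8) = -3192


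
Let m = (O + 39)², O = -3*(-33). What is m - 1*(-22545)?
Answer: 41589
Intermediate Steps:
O = 99
m = 19044 (m = (99 + 39)² = 138² = 19044)
m - 1*(-22545) = 19044 - 1*(-22545) = 19044 + 22545 = 41589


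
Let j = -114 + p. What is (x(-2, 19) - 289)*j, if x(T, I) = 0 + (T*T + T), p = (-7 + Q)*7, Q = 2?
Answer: 42763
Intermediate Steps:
p = -35 (p = (-7 + 2)*7 = -5*7 = -35)
x(T, I) = T + T² (x(T, I) = 0 + (T² + T) = 0 + (T + T²) = T + T²)
j = -149 (j = -114 - 35 = -149)
(x(-2, 19) - 289)*j = (-2*(1 - 2) - 289)*(-149) = (-2*(-1) - 289)*(-149) = (2 - 289)*(-149) = -287*(-149) = 42763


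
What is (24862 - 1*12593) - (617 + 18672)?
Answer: -7020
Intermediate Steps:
(24862 - 1*12593) - (617 + 18672) = (24862 - 12593) - 1*19289 = 12269 - 19289 = -7020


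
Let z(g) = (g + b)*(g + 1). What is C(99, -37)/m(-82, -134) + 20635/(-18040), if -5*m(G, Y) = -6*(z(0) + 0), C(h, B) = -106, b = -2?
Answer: 465679/10824 ≈ 43.023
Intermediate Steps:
z(g) = (1 + g)*(-2 + g) (z(g) = (g - 2)*(g + 1) = (-2 + g)*(1 + g) = (1 + g)*(-2 + g))
m(G, Y) = -12/5 (m(G, Y) = -(-6)*((-2 + 0**2 - 1*0) + 0)/5 = -(-6)*((-2 + 0 + 0) + 0)/5 = -(-6)*(-2 + 0)/5 = -(-6)*(-2)/5 = -1/5*12 = -12/5)
C(99, -37)/m(-82, -134) + 20635/(-18040) = -106/(-12/5) + 20635/(-18040) = -106*(-5/12) + 20635*(-1/18040) = 265/6 - 4127/3608 = 465679/10824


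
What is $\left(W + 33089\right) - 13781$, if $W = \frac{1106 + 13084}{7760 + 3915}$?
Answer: $\frac{45087018}{2335} \approx 19309.0$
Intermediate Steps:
$W = \frac{2838}{2335}$ ($W = \frac{14190}{11675} = 14190 \cdot \frac{1}{11675} = \frac{2838}{2335} \approx 1.2154$)
$\left(W + 33089\right) - 13781 = \left(\frac{2838}{2335} + 33089\right) - 13781 = \frac{77265653}{2335} - 13781 = \frac{45087018}{2335}$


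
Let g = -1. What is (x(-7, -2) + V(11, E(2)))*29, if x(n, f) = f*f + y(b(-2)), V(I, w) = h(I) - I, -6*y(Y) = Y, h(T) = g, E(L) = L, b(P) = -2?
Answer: -667/3 ≈ -222.33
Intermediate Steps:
h(T) = -1
y(Y) = -Y/6
V(I, w) = -1 - I
x(n, f) = ⅓ + f² (x(n, f) = f*f - ⅙*(-2) = f² + ⅓ = ⅓ + f²)
(x(-7, -2) + V(11, E(2)))*29 = ((⅓ + (-2)²) + (-1 - 1*11))*29 = ((⅓ + 4) + (-1 - 11))*29 = (13/3 - 12)*29 = -23/3*29 = -667/3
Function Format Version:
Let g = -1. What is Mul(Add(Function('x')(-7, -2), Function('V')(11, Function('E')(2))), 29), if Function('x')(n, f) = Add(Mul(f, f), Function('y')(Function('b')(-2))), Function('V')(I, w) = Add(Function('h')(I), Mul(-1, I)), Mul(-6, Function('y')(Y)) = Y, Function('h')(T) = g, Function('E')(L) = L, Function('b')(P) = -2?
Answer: Rational(-667, 3) ≈ -222.33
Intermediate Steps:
Function('h')(T) = -1
Function('y')(Y) = Mul(Rational(-1, 6), Y)
Function('V')(I, w) = Add(-1, Mul(-1, I))
Function('x')(n, f) = Add(Rational(1, 3), Pow(f, 2)) (Function('x')(n, f) = Add(Mul(f, f), Mul(Rational(-1, 6), -2)) = Add(Pow(f, 2), Rational(1, 3)) = Add(Rational(1, 3), Pow(f, 2)))
Mul(Add(Function('x')(-7, -2), Function('V')(11, Function('E')(2))), 29) = Mul(Add(Add(Rational(1, 3), Pow(-2, 2)), Add(-1, Mul(-1, 11))), 29) = Mul(Add(Add(Rational(1, 3), 4), Add(-1, -11)), 29) = Mul(Add(Rational(13, 3), -12), 29) = Mul(Rational(-23, 3), 29) = Rational(-667, 3)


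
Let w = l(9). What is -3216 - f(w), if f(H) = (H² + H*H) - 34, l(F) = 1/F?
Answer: -257744/81 ≈ -3182.0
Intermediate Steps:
w = ⅑ (w = 1/9 = ⅑ ≈ 0.11111)
f(H) = -34 + 2*H² (f(H) = (H² + H²) - 34 = 2*H² - 34 = -34 + 2*H²)
-3216 - f(w) = -3216 - (-34 + 2*(⅑)²) = -3216 - (-34 + 2*(1/81)) = -3216 - (-34 + 2/81) = -3216 - 1*(-2752/81) = -3216 + 2752/81 = -257744/81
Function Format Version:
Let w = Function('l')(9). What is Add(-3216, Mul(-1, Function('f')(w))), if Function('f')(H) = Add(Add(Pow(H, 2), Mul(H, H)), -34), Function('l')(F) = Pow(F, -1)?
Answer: Rational(-257744, 81) ≈ -3182.0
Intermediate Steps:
w = Rational(1, 9) (w = Pow(9, -1) = Rational(1, 9) ≈ 0.11111)
Function('f')(H) = Add(-34, Mul(2, Pow(H, 2))) (Function('f')(H) = Add(Add(Pow(H, 2), Pow(H, 2)), -34) = Add(Mul(2, Pow(H, 2)), -34) = Add(-34, Mul(2, Pow(H, 2))))
Add(-3216, Mul(-1, Function('f')(w))) = Add(-3216, Mul(-1, Add(-34, Mul(2, Pow(Rational(1, 9), 2))))) = Add(-3216, Mul(-1, Add(-34, Mul(2, Rational(1, 81))))) = Add(-3216, Mul(-1, Add(-34, Rational(2, 81)))) = Add(-3216, Mul(-1, Rational(-2752, 81))) = Add(-3216, Rational(2752, 81)) = Rational(-257744, 81)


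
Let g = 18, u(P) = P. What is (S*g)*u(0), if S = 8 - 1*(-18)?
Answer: 0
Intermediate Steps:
S = 26 (S = 8 + 18 = 26)
(S*g)*u(0) = (26*18)*0 = 468*0 = 0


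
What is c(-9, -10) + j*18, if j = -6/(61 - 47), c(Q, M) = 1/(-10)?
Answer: -547/70 ≈ -7.8143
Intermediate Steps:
c(Q, M) = -⅒
j = -3/7 (j = -6/14 = -6*1/14 = -3/7 ≈ -0.42857)
c(-9, -10) + j*18 = -⅒ - 3/7*18 = -⅒ - 54/7 = -547/70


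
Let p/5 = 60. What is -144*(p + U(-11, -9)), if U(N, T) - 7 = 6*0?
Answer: -44208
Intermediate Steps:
p = 300 (p = 5*60 = 300)
U(N, T) = 7 (U(N, T) = 7 + 6*0 = 7 + 0 = 7)
-144*(p + U(-11, -9)) = -144*(300 + 7) = -144*307 = -44208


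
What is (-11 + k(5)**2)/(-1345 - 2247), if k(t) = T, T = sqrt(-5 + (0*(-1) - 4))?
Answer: 5/898 ≈ 0.0055679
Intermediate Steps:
T = 3*I (T = sqrt(-5 + (0 - 4)) = sqrt(-5 - 4) = sqrt(-9) = 3*I ≈ 3.0*I)
k(t) = 3*I
(-11 + k(5)**2)/(-1345 - 2247) = (-11 + (3*I)**2)/(-1345 - 2247) = (-11 - 9)/(-3592) = -20*(-1/3592) = 5/898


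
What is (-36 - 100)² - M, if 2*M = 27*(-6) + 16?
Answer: 18569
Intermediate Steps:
M = -73 (M = (27*(-6) + 16)/2 = (-162 + 16)/2 = (½)*(-146) = -73)
(-36 - 100)² - M = (-36 - 100)² - 1*(-73) = (-136)² + 73 = 18496 + 73 = 18569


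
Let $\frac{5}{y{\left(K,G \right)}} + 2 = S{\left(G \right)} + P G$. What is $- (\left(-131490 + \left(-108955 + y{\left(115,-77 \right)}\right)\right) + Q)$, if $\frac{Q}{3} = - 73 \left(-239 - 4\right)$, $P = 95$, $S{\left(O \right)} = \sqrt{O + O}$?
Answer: $\frac{10023933088189}{53538643} + \frac{5 i \sqrt{154}}{53538643} \approx 1.8723 \cdot 10^{5} + 1.1589 \cdot 10^{-6} i$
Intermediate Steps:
$S{\left(O \right)} = \sqrt{2} \sqrt{O}$ ($S{\left(O \right)} = \sqrt{2 O} = \sqrt{2} \sqrt{O}$)
$y{\left(K,G \right)} = \frac{5}{-2 + 95 G + \sqrt{2} \sqrt{G}}$ ($y{\left(K,G \right)} = \frac{5}{-2 + \left(\sqrt{2} \sqrt{G} + 95 G\right)} = \frac{5}{-2 + \left(95 G + \sqrt{2} \sqrt{G}\right)} = \frac{5}{-2 + 95 G + \sqrt{2} \sqrt{G}}$)
$Q = 53217$ ($Q = 3 \left(- 73 \left(-239 - 4\right)\right) = 3 \left(\left(-73\right) \left(-243\right)\right) = 3 \cdot 17739 = 53217$)
$- (\left(-131490 + \left(-108955 + y{\left(115,-77 \right)}\right)\right) + Q) = - (\left(-131490 - \left(108955 - \frac{5}{-2 + 95 \left(-77\right) + \sqrt{2} \sqrt{-77}}\right)\right) + 53217) = - (\left(-131490 - \left(108955 - \frac{5}{-2 - 7315 + \sqrt{2} i \sqrt{77}}\right)\right) + 53217) = - (\left(-131490 - \left(108955 - \frac{5}{-2 - 7315 + i \sqrt{154}}\right)\right) + 53217) = - (\left(-131490 - \left(108955 - \frac{5}{-7317 + i \sqrt{154}}\right)\right) + 53217) = - (\left(-240445 + \frac{5}{-7317 + i \sqrt{154}}\right) + 53217) = - (-187228 + \frac{5}{-7317 + i \sqrt{154}}) = 187228 - \frac{5}{-7317 + i \sqrt{154}}$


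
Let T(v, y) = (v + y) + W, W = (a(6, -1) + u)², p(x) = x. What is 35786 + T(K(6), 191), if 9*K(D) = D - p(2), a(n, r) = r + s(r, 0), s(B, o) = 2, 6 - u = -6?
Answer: 325318/9 ≈ 36146.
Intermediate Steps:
u = 12 (u = 6 - 1*(-6) = 6 + 6 = 12)
a(n, r) = 2 + r (a(n, r) = r + 2 = 2 + r)
K(D) = -2/9 + D/9 (K(D) = (D - 1*2)/9 = (D - 2)/9 = (-2 + D)/9 = -2/9 + D/9)
W = 169 (W = ((2 - 1) + 12)² = (1 + 12)² = 13² = 169)
T(v, y) = 169 + v + y (T(v, y) = (v + y) + 169 = 169 + v + y)
35786 + T(K(6), 191) = 35786 + (169 + (-2/9 + (⅑)*6) + 191) = 35786 + (169 + (-2/9 + ⅔) + 191) = 35786 + (169 + 4/9 + 191) = 35786 + 3244/9 = 325318/9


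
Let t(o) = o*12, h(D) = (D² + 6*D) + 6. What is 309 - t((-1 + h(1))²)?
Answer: -1419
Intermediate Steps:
h(D) = 6 + D² + 6*D
t(o) = 12*o
309 - t((-1 + h(1))²) = 309 - 12*(-1 + (6 + 1² + 6*1))² = 309 - 12*(-1 + (6 + 1 + 6))² = 309 - 12*(-1 + 13)² = 309 - 12*12² = 309 - 12*144 = 309 - 1*1728 = 309 - 1728 = -1419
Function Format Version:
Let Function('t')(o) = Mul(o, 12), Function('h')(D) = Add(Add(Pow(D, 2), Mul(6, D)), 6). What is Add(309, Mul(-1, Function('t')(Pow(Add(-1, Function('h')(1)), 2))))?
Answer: -1419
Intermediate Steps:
Function('h')(D) = Add(6, Pow(D, 2), Mul(6, D))
Function('t')(o) = Mul(12, o)
Add(309, Mul(-1, Function('t')(Pow(Add(-1, Function('h')(1)), 2)))) = Add(309, Mul(-1, Mul(12, Pow(Add(-1, Add(6, Pow(1, 2), Mul(6, 1))), 2)))) = Add(309, Mul(-1, Mul(12, Pow(Add(-1, Add(6, 1, 6)), 2)))) = Add(309, Mul(-1, Mul(12, Pow(Add(-1, 13), 2)))) = Add(309, Mul(-1, Mul(12, Pow(12, 2)))) = Add(309, Mul(-1, Mul(12, 144))) = Add(309, Mul(-1, 1728)) = Add(309, -1728) = -1419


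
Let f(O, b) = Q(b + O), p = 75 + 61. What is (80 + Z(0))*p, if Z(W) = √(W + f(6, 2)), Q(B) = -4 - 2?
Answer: 10880 + 136*I*√6 ≈ 10880.0 + 333.13*I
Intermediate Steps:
p = 136
Q(B) = -6
f(O, b) = -6
Z(W) = √(-6 + W) (Z(W) = √(W - 6) = √(-6 + W))
(80 + Z(0))*p = (80 + √(-6 + 0))*136 = (80 + √(-6))*136 = (80 + I*√6)*136 = 10880 + 136*I*√6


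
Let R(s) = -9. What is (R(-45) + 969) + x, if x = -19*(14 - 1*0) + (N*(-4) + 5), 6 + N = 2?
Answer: 715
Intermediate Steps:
N = -4 (N = -6 + 2 = -4)
x = -245 (x = -19*(14 - 1*0) + (-4*(-4) + 5) = -19*(14 + 0) + (16 + 5) = -19*14 + 21 = -266 + 21 = -245)
(R(-45) + 969) + x = (-9 + 969) - 245 = 960 - 245 = 715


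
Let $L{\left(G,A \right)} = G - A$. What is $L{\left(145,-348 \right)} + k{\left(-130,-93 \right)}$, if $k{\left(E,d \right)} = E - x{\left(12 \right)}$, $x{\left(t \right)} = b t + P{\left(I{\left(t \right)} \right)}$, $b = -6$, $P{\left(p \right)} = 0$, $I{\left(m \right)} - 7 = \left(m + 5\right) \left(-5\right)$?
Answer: $435$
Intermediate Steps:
$I{\left(m \right)} = -18 - 5 m$ ($I{\left(m \right)} = 7 + \left(m + 5\right) \left(-5\right) = 7 + \left(5 + m\right) \left(-5\right) = 7 - \left(25 + 5 m\right) = -18 - 5 m$)
$x{\left(t \right)} = - 6 t$ ($x{\left(t \right)} = - 6 t + 0 = - 6 t$)
$k{\left(E,d \right)} = 72 + E$ ($k{\left(E,d \right)} = E - \left(-6\right) 12 = E - -72 = E + 72 = 72 + E$)
$L{\left(145,-348 \right)} + k{\left(-130,-93 \right)} = \left(145 - -348\right) + \left(72 - 130\right) = \left(145 + 348\right) - 58 = 493 - 58 = 435$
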